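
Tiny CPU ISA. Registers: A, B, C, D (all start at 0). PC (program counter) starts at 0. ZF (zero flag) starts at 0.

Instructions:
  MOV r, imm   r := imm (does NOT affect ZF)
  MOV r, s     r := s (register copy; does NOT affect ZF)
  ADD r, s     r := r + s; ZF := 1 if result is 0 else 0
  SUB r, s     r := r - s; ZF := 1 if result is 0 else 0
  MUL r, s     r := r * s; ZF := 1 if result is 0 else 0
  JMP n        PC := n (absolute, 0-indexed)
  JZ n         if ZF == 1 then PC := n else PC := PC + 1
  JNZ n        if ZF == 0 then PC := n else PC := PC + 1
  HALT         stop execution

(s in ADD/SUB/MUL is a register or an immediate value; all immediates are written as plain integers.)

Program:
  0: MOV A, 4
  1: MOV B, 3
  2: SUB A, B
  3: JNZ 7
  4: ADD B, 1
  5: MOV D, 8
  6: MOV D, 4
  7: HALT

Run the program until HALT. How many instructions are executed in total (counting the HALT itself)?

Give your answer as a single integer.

Answer: 5

Derivation:
Step 1: PC=0 exec 'MOV A, 4'. After: A=4 B=0 C=0 D=0 ZF=0 PC=1
Step 2: PC=1 exec 'MOV B, 3'. After: A=4 B=3 C=0 D=0 ZF=0 PC=2
Step 3: PC=2 exec 'SUB A, B'. After: A=1 B=3 C=0 D=0 ZF=0 PC=3
Step 4: PC=3 exec 'JNZ 7'. After: A=1 B=3 C=0 D=0 ZF=0 PC=7
Step 5: PC=7 exec 'HALT'. After: A=1 B=3 C=0 D=0 ZF=0 PC=7 HALTED
Total instructions executed: 5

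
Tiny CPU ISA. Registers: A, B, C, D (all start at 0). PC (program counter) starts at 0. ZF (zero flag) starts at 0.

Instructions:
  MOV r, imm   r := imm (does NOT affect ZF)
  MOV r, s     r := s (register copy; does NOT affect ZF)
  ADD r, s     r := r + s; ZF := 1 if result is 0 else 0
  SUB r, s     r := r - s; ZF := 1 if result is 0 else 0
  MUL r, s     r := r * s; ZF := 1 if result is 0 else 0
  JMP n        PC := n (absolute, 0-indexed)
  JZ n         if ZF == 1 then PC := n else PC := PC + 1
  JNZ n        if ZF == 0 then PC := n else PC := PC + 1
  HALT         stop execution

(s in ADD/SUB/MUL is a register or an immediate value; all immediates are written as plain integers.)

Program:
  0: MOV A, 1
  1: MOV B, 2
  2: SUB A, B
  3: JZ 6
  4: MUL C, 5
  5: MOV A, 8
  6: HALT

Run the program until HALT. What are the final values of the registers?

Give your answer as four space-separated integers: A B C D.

Answer: 8 2 0 0

Derivation:
Step 1: PC=0 exec 'MOV A, 1'. After: A=1 B=0 C=0 D=0 ZF=0 PC=1
Step 2: PC=1 exec 'MOV B, 2'. After: A=1 B=2 C=0 D=0 ZF=0 PC=2
Step 3: PC=2 exec 'SUB A, B'. After: A=-1 B=2 C=0 D=0 ZF=0 PC=3
Step 4: PC=3 exec 'JZ 6'. After: A=-1 B=2 C=0 D=0 ZF=0 PC=4
Step 5: PC=4 exec 'MUL C, 5'. After: A=-1 B=2 C=0 D=0 ZF=1 PC=5
Step 6: PC=5 exec 'MOV A, 8'. After: A=8 B=2 C=0 D=0 ZF=1 PC=6
Step 7: PC=6 exec 'HALT'. After: A=8 B=2 C=0 D=0 ZF=1 PC=6 HALTED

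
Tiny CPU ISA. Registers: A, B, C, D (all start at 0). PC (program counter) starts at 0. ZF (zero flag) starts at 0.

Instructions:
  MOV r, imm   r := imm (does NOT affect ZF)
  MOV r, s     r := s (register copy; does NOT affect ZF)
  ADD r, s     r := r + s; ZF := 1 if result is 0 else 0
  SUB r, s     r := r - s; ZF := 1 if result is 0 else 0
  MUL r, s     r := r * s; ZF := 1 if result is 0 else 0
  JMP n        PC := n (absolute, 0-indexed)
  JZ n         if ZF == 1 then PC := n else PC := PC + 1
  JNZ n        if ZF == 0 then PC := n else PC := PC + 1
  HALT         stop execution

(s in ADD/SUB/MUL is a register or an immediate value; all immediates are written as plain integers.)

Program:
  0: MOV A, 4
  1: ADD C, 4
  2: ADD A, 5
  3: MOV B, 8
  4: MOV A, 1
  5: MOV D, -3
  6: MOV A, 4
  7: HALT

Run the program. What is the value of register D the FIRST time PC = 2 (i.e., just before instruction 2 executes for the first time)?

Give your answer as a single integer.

Step 1: PC=0 exec 'MOV A, 4'. After: A=4 B=0 C=0 D=0 ZF=0 PC=1
Step 2: PC=1 exec 'ADD C, 4'. After: A=4 B=0 C=4 D=0 ZF=0 PC=2
First time PC=2: D=0

0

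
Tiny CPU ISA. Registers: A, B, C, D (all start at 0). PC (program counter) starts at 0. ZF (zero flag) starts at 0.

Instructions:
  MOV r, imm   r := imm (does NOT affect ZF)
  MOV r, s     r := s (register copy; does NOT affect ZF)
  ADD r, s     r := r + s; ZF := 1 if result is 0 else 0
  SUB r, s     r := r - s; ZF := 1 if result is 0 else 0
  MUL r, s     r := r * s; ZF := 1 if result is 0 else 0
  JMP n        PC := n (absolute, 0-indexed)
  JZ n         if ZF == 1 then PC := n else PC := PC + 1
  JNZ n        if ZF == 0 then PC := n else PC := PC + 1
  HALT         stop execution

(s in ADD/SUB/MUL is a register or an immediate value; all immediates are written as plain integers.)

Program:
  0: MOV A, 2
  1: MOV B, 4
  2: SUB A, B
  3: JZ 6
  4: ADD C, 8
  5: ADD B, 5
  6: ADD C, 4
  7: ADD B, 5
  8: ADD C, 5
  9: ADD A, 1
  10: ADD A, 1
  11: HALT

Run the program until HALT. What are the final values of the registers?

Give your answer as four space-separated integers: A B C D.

Answer: 0 14 17 0

Derivation:
Step 1: PC=0 exec 'MOV A, 2'. After: A=2 B=0 C=0 D=0 ZF=0 PC=1
Step 2: PC=1 exec 'MOV B, 4'. After: A=2 B=4 C=0 D=0 ZF=0 PC=2
Step 3: PC=2 exec 'SUB A, B'. After: A=-2 B=4 C=0 D=0 ZF=0 PC=3
Step 4: PC=3 exec 'JZ 6'. After: A=-2 B=4 C=0 D=0 ZF=0 PC=4
Step 5: PC=4 exec 'ADD C, 8'. After: A=-2 B=4 C=8 D=0 ZF=0 PC=5
Step 6: PC=5 exec 'ADD B, 5'. After: A=-2 B=9 C=8 D=0 ZF=0 PC=6
Step 7: PC=6 exec 'ADD C, 4'. After: A=-2 B=9 C=12 D=0 ZF=0 PC=7
Step 8: PC=7 exec 'ADD B, 5'. After: A=-2 B=14 C=12 D=0 ZF=0 PC=8
Step 9: PC=8 exec 'ADD C, 5'. After: A=-2 B=14 C=17 D=0 ZF=0 PC=9
Step 10: PC=9 exec 'ADD A, 1'. After: A=-1 B=14 C=17 D=0 ZF=0 PC=10
Step 11: PC=10 exec 'ADD A, 1'. After: A=0 B=14 C=17 D=0 ZF=1 PC=11
Step 12: PC=11 exec 'HALT'. After: A=0 B=14 C=17 D=0 ZF=1 PC=11 HALTED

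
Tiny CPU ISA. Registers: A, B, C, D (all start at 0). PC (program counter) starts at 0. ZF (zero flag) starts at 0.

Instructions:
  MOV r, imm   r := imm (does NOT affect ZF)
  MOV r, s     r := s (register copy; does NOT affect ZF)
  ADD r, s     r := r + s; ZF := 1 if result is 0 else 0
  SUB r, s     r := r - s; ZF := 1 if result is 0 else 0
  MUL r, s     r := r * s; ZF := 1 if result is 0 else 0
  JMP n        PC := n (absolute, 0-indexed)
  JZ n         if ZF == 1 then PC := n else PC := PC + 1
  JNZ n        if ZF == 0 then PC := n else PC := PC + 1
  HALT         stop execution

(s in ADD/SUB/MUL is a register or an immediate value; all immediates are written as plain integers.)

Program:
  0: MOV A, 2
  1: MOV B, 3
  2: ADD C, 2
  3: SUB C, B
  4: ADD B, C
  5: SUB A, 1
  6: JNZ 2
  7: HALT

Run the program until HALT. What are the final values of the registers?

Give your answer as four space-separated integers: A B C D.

Answer: 0 1 -1 0

Derivation:
Step 1: PC=0 exec 'MOV A, 2'. After: A=2 B=0 C=0 D=0 ZF=0 PC=1
Step 2: PC=1 exec 'MOV B, 3'. After: A=2 B=3 C=0 D=0 ZF=0 PC=2
Step 3: PC=2 exec 'ADD C, 2'. After: A=2 B=3 C=2 D=0 ZF=0 PC=3
Step 4: PC=3 exec 'SUB C, B'. After: A=2 B=3 C=-1 D=0 ZF=0 PC=4
Step 5: PC=4 exec 'ADD B, C'. After: A=2 B=2 C=-1 D=0 ZF=0 PC=5
Step 6: PC=5 exec 'SUB A, 1'. After: A=1 B=2 C=-1 D=0 ZF=0 PC=6
Step 7: PC=6 exec 'JNZ 2'. After: A=1 B=2 C=-1 D=0 ZF=0 PC=2
Step 8: PC=2 exec 'ADD C, 2'. After: A=1 B=2 C=1 D=0 ZF=0 PC=3
Step 9: PC=3 exec 'SUB C, B'. After: A=1 B=2 C=-1 D=0 ZF=0 PC=4
Step 10: PC=4 exec 'ADD B, C'. After: A=1 B=1 C=-1 D=0 ZF=0 PC=5
Step 11: PC=5 exec 'SUB A, 1'. After: A=0 B=1 C=-1 D=0 ZF=1 PC=6
Step 12: PC=6 exec 'JNZ 2'. After: A=0 B=1 C=-1 D=0 ZF=1 PC=7
Step 13: PC=7 exec 'HALT'. After: A=0 B=1 C=-1 D=0 ZF=1 PC=7 HALTED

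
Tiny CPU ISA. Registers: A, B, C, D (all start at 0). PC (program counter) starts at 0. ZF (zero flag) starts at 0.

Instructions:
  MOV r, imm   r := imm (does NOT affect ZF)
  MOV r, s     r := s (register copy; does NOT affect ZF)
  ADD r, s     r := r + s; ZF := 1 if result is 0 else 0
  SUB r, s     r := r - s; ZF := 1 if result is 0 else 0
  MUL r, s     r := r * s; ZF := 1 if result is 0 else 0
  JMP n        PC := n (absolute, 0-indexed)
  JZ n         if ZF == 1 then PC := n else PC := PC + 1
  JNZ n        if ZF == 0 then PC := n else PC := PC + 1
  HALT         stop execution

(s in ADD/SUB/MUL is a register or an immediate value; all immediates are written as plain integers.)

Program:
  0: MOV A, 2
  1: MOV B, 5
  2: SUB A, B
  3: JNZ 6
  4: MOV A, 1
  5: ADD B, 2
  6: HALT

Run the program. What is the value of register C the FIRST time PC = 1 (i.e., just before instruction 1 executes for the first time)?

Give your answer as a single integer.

Step 1: PC=0 exec 'MOV A, 2'. After: A=2 B=0 C=0 D=0 ZF=0 PC=1
First time PC=1: C=0

0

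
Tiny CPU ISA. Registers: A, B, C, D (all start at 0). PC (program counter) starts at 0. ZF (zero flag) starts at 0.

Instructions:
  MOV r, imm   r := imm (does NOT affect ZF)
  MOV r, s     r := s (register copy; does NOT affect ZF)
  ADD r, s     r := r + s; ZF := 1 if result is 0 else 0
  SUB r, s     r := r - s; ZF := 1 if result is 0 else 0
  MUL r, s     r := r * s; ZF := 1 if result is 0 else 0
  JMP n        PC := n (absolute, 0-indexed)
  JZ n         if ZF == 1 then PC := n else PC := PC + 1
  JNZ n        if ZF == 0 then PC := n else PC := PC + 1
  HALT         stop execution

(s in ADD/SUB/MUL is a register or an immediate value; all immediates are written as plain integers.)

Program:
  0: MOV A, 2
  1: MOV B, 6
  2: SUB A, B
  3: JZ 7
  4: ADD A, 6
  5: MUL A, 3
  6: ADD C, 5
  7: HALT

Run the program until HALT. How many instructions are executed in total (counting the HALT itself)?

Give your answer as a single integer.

Step 1: PC=0 exec 'MOV A, 2'. After: A=2 B=0 C=0 D=0 ZF=0 PC=1
Step 2: PC=1 exec 'MOV B, 6'. After: A=2 B=6 C=0 D=0 ZF=0 PC=2
Step 3: PC=2 exec 'SUB A, B'. After: A=-4 B=6 C=0 D=0 ZF=0 PC=3
Step 4: PC=3 exec 'JZ 7'. After: A=-4 B=6 C=0 D=0 ZF=0 PC=4
Step 5: PC=4 exec 'ADD A, 6'. After: A=2 B=6 C=0 D=0 ZF=0 PC=5
Step 6: PC=5 exec 'MUL A, 3'. After: A=6 B=6 C=0 D=0 ZF=0 PC=6
Step 7: PC=6 exec 'ADD C, 5'. After: A=6 B=6 C=5 D=0 ZF=0 PC=7
Step 8: PC=7 exec 'HALT'. After: A=6 B=6 C=5 D=0 ZF=0 PC=7 HALTED
Total instructions executed: 8

Answer: 8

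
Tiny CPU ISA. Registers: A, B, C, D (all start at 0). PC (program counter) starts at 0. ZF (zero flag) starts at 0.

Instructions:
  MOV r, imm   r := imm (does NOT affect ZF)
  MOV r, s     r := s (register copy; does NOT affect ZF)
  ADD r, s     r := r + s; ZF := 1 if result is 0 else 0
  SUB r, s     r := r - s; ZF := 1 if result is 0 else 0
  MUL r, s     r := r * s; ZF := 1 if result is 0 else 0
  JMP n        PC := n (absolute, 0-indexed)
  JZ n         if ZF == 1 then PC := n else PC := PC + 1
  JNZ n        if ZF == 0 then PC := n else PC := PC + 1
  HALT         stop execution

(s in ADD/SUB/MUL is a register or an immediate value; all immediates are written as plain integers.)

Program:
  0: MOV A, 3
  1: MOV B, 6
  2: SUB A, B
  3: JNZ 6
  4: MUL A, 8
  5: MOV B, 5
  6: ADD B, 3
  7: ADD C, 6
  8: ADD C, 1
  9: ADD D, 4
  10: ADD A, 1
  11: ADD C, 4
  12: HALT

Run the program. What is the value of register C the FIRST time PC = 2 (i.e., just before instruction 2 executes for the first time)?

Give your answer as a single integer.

Step 1: PC=0 exec 'MOV A, 3'. After: A=3 B=0 C=0 D=0 ZF=0 PC=1
Step 2: PC=1 exec 'MOV B, 6'. After: A=3 B=6 C=0 D=0 ZF=0 PC=2
First time PC=2: C=0

0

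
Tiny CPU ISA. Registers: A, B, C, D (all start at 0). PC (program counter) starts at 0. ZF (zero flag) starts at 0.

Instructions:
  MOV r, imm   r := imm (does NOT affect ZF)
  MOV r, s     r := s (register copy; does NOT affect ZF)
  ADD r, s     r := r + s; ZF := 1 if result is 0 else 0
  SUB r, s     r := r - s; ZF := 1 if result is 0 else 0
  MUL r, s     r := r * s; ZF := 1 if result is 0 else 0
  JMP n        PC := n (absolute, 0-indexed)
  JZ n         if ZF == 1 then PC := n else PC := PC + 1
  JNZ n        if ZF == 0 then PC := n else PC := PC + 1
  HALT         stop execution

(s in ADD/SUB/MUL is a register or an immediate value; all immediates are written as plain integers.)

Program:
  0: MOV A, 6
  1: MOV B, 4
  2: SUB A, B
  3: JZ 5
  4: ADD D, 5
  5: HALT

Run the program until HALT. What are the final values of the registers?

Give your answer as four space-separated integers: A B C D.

Step 1: PC=0 exec 'MOV A, 6'. After: A=6 B=0 C=0 D=0 ZF=0 PC=1
Step 2: PC=1 exec 'MOV B, 4'. After: A=6 B=4 C=0 D=0 ZF=0 PC=2
Step 3: PC=2 exec 'SUB A, B'. After: A=2 B=4 C=0 D=0 ZF=0 PC=3
Step 4: PC=3 exec 'JZ 5'. After: A=2 B=4 C=0 D=0 ZF=0 PC=4
Step 5: PC=4 exec 'ADD D, 5'. After: A=2 B=4 C=0 D=5 ZF=0 PC=5
Step 6: PC=5 exec 'HALT'. After: A=2 B=4 C=0 D=5 ZF=0 PC=5 HALTED

Answer: 2 4 0 5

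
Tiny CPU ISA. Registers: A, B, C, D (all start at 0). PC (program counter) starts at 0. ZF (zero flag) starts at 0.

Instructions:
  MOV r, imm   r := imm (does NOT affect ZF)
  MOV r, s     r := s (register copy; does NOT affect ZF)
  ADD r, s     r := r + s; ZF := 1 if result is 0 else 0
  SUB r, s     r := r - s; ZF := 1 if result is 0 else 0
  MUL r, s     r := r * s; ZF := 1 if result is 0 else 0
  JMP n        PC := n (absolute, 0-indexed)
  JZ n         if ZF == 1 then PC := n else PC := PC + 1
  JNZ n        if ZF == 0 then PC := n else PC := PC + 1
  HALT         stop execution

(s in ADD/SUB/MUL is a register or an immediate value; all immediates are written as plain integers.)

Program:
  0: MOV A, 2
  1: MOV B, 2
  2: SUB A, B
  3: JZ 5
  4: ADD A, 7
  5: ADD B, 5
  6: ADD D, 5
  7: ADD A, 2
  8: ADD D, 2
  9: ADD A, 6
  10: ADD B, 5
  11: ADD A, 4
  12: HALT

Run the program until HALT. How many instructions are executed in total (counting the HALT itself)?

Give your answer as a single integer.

Answer: 12

Derivation:
Step 1: PC=0 exec 'MOV A, 2'. After: A=2 B=0 C=0 D=0 ZF=0 PC=1
Step 2: PC=1 exec 'MOV B, 2'. After: A=2 B=2 C=0 D=0 ZF=0 PC=2
Step 3: PC=2 exec 'SUB A, B'. After: A=0 B=2 C=0 D=0 ZF=1 PC=3
Step 4: PC=3 exec 'JZ 5'. After: A=0 B=2 C=0 D=0 ZF=1 PC=5
Step 5: PC=5 exec 'ADD B, 5'. After: A=0 B=7 C=0 D=0 ZF=0 PC=6
Step 6: PC=6 exec 'ADD D, 5'. After: A=0 B=7 C=0 D=5 ZF=0 PC=7
Step 7: PC=7 exec 'ADD A, 2'. After: A=2 B=7 C=0 D=5 ZF=0 PC=8
Step 8: PC=8 exec 'ADD D, 2'. After: A=2 B=7 C=0 D=7 ZF=0 PC=9
Step 9: PC=9 exec 'ADD A, 6'. After: A=8 B=7 C=0 D=7 ZF=0 PC=10
Step 10: PC=10 exec 'ADD B, 5'. After: A=8 B=12 C=0 D=7 ZF=0 PC=11
Step 11: PC=11 exec 'ADD A, 4'. After: A=12 B=12 C=0 D=7 ZF=0 PC=12
Step 12: PC=12 exec 'HALT'. After: A=12 B=12 C=0 D=7 ZF=0 PC=12 HALTED
Total instructions executed: 12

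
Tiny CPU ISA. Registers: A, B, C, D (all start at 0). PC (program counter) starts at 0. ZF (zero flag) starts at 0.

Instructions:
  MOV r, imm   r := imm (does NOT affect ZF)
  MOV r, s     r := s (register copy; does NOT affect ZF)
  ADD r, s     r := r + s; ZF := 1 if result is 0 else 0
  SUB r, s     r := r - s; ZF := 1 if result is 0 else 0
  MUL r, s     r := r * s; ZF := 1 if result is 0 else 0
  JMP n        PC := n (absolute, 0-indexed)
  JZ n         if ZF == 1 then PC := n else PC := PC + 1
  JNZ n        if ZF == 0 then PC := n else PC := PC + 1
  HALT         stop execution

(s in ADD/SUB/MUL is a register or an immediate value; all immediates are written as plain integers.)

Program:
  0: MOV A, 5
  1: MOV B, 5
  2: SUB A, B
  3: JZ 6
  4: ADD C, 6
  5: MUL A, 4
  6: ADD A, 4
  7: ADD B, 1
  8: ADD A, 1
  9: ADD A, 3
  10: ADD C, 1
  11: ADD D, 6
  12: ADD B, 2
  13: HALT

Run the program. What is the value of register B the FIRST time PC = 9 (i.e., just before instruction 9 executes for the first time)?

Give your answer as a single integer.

Step 1: PC=0 exec 'MOV A, 5'. After: A=5 B=0 C=0 D=0 ZF=0 PC=1
Step 2: PC=1 exec 'MOV B, 5'. After: A=5 B=5 C=0 D=0 ZF=0 PC=2
Step 3: PC=2 exec 'SUB A, B'. After: A=0 B=5 C=0 D=0 ZF=1 PC=3
Step 4: PC=3 exec 'JZ 6'. After: A=0 B=5 C=0 D=0 ZF=1 PC=6
Step 5: PC=6 exec 'ADD A, 4'. After: A=4 B=5 C=0 D=0 ZF=0 PC=7
Step 6: PC=7 exec 'ADD B, 1'. After: A=4 B=6 C=0 D=0 ZF=0 PC=8
Step 7: PC=8 exec 'ADD A, 1'. After: A=5 B=6 C=0 D=0 ZF=0 PC=9
First time PC=9: B=6

6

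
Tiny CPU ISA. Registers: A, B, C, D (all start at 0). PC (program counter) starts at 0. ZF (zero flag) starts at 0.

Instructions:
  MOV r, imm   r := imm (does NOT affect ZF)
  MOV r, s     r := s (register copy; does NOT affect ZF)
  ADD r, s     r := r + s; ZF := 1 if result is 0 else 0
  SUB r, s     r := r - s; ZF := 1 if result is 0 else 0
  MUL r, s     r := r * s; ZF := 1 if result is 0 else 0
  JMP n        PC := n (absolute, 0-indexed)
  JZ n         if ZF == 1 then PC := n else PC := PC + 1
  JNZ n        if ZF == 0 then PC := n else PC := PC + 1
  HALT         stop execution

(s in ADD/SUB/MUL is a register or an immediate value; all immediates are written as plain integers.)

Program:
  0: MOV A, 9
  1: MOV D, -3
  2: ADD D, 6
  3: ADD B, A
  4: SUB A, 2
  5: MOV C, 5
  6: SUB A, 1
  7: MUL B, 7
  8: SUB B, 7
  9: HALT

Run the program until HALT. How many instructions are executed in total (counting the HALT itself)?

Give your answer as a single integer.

Answer: 10

Derivation:
Step 1: PC=0 exec 'MOV A, 9'. After: A=9 B=0 C=0 D=0 ZF=0 PC=1
Step 2: PC=1 exec 'MOV D, -3'. After: A=9 B=0 C=0 D=-3 ZF=0 PC=2
Step 3: PC=2 exec 'ADD D, 6'. After: A=9 B=0 C=0 D=3 ZF=0 PC=3
Step 4: PC=3 exec 'ADD B, A'. After: A=9 B=9 C=0 D=3 ZF=0 PC=4
Step 5: PC=4 exec 'SUB A, 2'. After: A=7 B=9 C=0 D=3 ZF=0 PC=5
Step 6: PC=5 exec 'MOV C, 5'. After: A=7 B=9 C=5 D=3 ZF=0 PC=6
Step 7: PC=6 exec 'SUB A, 1'. After: A=6 B=9 C=5 D=3 ZF=0 PC=7
Step 8: PC=7 exec 'MUL B, 7'. After: A=6 B=63 C=5 D=3 ZF=0 PC=8
Step 9: PC=8 exec 'SUB B, 7'. After: A=6 B=56 C=5 D=3 ZF=0 PC=9
Step 10: PC=9 exec 'HALT'. After: A=6 B=56 C=5 D=3 ZF=0 PC=9 HALTED
Total instructions executed: 10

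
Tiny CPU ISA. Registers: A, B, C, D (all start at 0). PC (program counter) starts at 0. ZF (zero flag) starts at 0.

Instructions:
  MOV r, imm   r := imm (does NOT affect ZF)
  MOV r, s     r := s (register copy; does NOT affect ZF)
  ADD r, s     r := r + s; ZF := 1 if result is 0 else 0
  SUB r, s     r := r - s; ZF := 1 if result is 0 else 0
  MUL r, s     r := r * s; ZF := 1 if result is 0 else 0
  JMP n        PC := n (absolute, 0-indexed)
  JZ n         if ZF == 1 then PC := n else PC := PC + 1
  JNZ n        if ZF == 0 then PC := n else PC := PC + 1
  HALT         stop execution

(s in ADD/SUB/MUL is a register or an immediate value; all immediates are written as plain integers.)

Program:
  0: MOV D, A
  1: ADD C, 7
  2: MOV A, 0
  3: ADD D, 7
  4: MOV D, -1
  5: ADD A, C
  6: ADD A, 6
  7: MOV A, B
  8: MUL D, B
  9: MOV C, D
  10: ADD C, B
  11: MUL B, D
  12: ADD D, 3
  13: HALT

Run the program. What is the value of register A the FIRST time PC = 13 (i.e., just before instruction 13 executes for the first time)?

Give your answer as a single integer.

Step 1: PC=0 exec 'MOV D, A'. After: A=0 B=0 C=0 D=0 ZF=0 PC=1
Step 2: PC=1 exec 'ADD C, 7'. After: A=0 B=0 C=7 D=0 ZF=0 PC=2
Step 3: PC=2 exec 'MOV A, 0'. After: A=0 B=0 C=7 D=0 ZF=0 PC=3
Step 4: PC=3 exec 'ADD D, 7'. After: A=0 B=0 C=7 D=7 ZF=0 PC=4
Step 5: PC=4 exec 'MOV D, -1'. After: A=0 B=0 C=7 D=-1 ZF=0 PC=5
Step 6: PC=5 exec 'ADD A, C'. After: A=7 B=0 C=7 D=-1 ZF=0 PC=6
Step 7: PC=6 exec 'ADD A, 6'. After: A=13 B=0 C=7 D=-1 ZF=0 PC=7
Step 8: PC=7 exec 'MOV A, B'. After: A=0 B=0 C=7 D=-1 ZF=0 PC=8
Step 9: PC=8 exec 'MUL D, B'. After: A=0 B=0 C=7 D=0 ZF=1 PC=9
Step 10: PC=9 exec 'MOV C, D'. After: A=0 B=0 C=0 D=0 ZF=1 PC=10
Step 11: PC=10 exec 'ADD C, B'. After: A=0 B=0 C=0 D=0 ZF=1 PC=11
Step 12: PC=11 exec 'MUL B, D'. After: A=0 B=0 C=0 D=0 ZF=1 PC=12
Step 13: PC=12 exec 'ADD D, 3'. After: A=0 B=0 C=0 D=3 ZF=0 PC=13
First time PC=13: A=0

0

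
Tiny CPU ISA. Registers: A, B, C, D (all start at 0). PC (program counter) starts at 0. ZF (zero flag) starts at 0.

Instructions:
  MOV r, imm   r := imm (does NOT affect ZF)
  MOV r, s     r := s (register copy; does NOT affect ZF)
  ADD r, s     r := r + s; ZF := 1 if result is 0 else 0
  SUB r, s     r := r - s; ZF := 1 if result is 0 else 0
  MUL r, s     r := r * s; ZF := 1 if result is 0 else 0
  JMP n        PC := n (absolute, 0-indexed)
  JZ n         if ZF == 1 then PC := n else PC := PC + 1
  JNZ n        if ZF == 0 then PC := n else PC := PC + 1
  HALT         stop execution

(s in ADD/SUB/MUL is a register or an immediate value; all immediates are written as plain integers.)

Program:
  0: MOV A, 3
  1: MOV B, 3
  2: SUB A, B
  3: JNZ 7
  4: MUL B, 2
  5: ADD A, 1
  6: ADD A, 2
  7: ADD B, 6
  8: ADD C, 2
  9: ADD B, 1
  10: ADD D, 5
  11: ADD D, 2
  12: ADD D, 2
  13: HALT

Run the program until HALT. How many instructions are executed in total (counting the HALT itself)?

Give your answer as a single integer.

Answer: 14

Derivation:
Step 1: PC=0 exec 'MOV A, 3'. After: A=3 B=0 C=0 D=0 ZF=0 PC=1
Step 2: PC=1 exec 'MOV B, 3'. After: A=3 B=3 C=0 D=0 ZF=0 PC=2
Step 3: PC=2 exec 'SUB A, B'. After: A=0 B=3 C=0 D=0 ZF=1 PC=3
Step 4: PC=3 exec 'JNZ 7'. After: A=0 B=3 C=0 D=0 ZF=1 PC=4
Step 5: PC=4 exec 'MUL B, 2'. After: A=0 B=6 C=0 D=0 ZF=0 PC=5
Step 6: PC=5 exec 'ADD A, 1'. After: A=1 B=6 C=0 D=0 ZF=0 PC=6
Step 7: PC=6 exec 'ADD A, 2'. After: A=3 B=6 C=0 D=0 ZF=0 PC=7
Step 8: PC=7 exec 'ADD B, 6'. After: A=3 B=12 C=0 D=0 ZF=0 PC=8
Step 9: PC=8 exec 'ADD C, 2'. After: A=3 B=12 C=2 D=0 ZF=0 PC=9
Step 10: PC=9 exec 'ADD B, 1'. After: A=3 B=13 C=2 D=0 ZF=0 PC=10
Step 11: PC=10 exec 'ADD D, 5'. After: A=3 B=13 C=2 D=5 ZF=0 PC=11
Step 12: PC=11 exec 'ADD D, 2'. After: A=3 B=13 C=2 D=7 ZF=0 PC=12
Step 13: PC=12 exec 'ADD D, 2'. After: A=3 B=13 C=2 D=9 ZF=0 PC=13
Step 14: PC=13 exec 'HALT'. After: A=3 B=13 C=2 D=9 ZF=0 PC=13 HALTED
Total instructions executed: 14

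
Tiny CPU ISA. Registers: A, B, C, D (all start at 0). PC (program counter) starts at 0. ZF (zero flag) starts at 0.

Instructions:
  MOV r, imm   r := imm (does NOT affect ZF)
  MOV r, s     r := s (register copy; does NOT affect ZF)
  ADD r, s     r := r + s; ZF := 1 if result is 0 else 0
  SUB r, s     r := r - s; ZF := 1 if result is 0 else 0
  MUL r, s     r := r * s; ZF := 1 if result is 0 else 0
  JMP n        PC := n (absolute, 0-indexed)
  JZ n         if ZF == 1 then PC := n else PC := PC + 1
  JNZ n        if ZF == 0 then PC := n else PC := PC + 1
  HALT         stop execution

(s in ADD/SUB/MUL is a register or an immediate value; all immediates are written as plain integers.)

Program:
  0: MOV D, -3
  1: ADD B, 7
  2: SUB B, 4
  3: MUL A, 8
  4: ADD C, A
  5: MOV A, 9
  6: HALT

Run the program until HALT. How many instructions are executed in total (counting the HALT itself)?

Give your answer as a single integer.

Step 1: PC=0 exec 'MOV D, -3'. After: A=0 B=0 C=0 D=-3 ZF=0 PC=1
Step 2: PC=1 exec 'ADD B, 7'. After: A=0 B=7 C=0 D=-3 ZF=0 PC=2
Step 3: PC=2 exec 'SUB B, 4'. After: A=0 B=3 C=0 D=-3 ZF=0 PC=3
Step 4: PC=3 exec 'MUL A, 8'. After: A=0 B=3 C=0 D=-3 ZF=1 PC=4
Step 5: PC=4 exec 'ADD C, A'. After: A=0 B=3 C=0 D=-3 ZF=1 PC=5
Step 6: PC=5 exec 'MOV A, 9'. After: A=9 B=3 C=0 D=-3 ZF=1 PC=6
Step 7: PC=6 exec 'HALT'. After: A=9 B=3 C=0 D=-3 ZF=1 PC=6 HALTED
Total instructions executed: 7

Answer: 7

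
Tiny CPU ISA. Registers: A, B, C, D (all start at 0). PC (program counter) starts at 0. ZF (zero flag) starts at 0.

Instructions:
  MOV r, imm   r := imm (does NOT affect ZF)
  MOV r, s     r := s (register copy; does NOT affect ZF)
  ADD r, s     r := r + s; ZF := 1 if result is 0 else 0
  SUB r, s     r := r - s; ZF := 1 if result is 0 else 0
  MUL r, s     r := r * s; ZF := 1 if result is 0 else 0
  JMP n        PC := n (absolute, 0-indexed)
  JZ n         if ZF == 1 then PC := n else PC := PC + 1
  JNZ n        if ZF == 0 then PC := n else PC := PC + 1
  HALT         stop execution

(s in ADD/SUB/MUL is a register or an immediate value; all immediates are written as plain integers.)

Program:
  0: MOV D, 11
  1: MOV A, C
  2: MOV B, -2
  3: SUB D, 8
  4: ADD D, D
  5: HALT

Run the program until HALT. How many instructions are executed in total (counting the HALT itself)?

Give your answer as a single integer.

Step 1: PC=0 exec 'MOV D, 11'. After: A=0 B=0 C=0 D=11 ZF=0 PC=1
Step 2: PC=1 exec 'MOV A, C'. After: A=0 B=0 C=0 D=11 ZF=0 PC=2
Step 3: PC=2 exec 'MOV B, -2'. After: A=0 B=-2 C=0 D=11 ZF=0 PC=3
Step 4: PC=3 exec 'SUB D, 8'. After: A=0 B=-2 C=0 D=3 ZF=0 PC=4
Step 5: PC=4 exec 'ADD D, D'. After: A=0 B=-2 C=0 D=6 ZF=0 PC=5
Step 6: PC=5 exec 'HALT'. After: A=0 B=-2 C=0 D=6 ZF=0 PC=5 HALTED
Total instructions executed: 6

Answer: 6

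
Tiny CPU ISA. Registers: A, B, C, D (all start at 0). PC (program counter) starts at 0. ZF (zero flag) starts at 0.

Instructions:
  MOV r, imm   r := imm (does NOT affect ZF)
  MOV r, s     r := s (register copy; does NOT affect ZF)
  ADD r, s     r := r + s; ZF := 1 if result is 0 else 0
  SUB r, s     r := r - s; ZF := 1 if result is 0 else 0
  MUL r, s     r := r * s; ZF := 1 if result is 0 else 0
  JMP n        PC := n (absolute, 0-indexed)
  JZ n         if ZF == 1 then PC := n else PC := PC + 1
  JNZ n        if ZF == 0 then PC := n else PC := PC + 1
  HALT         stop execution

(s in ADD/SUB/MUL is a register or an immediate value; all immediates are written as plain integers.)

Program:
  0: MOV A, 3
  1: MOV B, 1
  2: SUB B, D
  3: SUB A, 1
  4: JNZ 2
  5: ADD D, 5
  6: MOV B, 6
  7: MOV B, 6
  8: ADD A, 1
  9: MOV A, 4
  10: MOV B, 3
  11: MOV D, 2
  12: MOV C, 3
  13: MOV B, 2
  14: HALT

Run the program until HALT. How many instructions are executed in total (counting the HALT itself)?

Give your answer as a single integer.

Answer: 21

Derivation:
Step 1: PC=0 exec 'MOV A, 3'. After: A=3 B=0 C=0 D=0 ZF=0 PC=1
Step 2: PC=1 exec 'MOV B, 1'. After: A=3 B=1 C=0 D=0 ZF=0 PC=2
Step 3: PC=2 exec 'SUB B, D'. After: A=3 B=1 C=0 D=0 ZF=0 PC=3
Step 4: PC=3 exec 'SUB A, 1'. After: A=2 B=1 C=0 D=0 ZF=0 PC=4
Step 5: PC=4 exec 'JNZ 2'. After: A=2 B=1 C=0 D=0 ZF=0 PC=2
Step 6: PC=2 exec 'SUB B, D'. After: A=2 B=1 C=0 D=0 ZF=0 PC=3
Step 7: PC=3 exec 'SUB A, 1'. After: A=1 B=1 C=0 D=0 ZF=0 PC=4
Step 8: PC=4 exec 'JNZ 2'. After: A=1 B=1 C=0 D=0 ZF=0 PC=2
Step 9: PC=2 exec 'SUB B, D'. After: A=1 B=1 C=0 D=0 ZF=0 PC=3
Step 10: PC=3 exec 'SUB A, 1'. After: A=0 B=1 C=0 D=0 ZF=1 PC=4
Step 11: PC=4 exec 'JNZ 2'. After: A=0 B=1 C=0 D=0 ZF=1 PC=5
Step 12: PC=5 exec 'ADD D, 5'. After: A=0 B=1 C=0 D=5 ZF=0 PC=6
Step 13: PC=6 exec 'MOV B, 6'. After: A=0 B=6 C=0 D=5 ZF=0 PC=7
Step 14: PC=7 exec 'MOV B, 6'. After: A=0 B=6 C=0 D=5 ZF=0 PC=8
Step 15: PC=8 exec 'ADD A, 1'. After: A=1 B=6 C=0 D=5 ZF=0 PC=9
Step 16: PC=9 exec 'MOV A, 4'. After: A=4 B=6 C=0 D=5 ZF=0 PC=10
Step 17: PC=10 exec 'MOV B, 3'. After: A=4 B=3 C=0 D=5 ZF=0 PC=11
Step 18: PC=11 exec 'MOV D, 2'. After: A=4 B=3 C=0 D=2 ZF=0 PC=12
Step 19: PC=12 exec 'MOV C, 3'. After: A=4 B=3 C=3 D=2 ZF=0 PC=13
Step 20: PC=13 exec 'MOV B, 2'. After: A=4 B=2 C=3 D=2 ZF=0 PC=14
Step 21: PC=14 exec 'HALT'. After: A=4 B=2 C=3 D=2 ZF=0 PC=14 HALTED
Total instructions executed: 21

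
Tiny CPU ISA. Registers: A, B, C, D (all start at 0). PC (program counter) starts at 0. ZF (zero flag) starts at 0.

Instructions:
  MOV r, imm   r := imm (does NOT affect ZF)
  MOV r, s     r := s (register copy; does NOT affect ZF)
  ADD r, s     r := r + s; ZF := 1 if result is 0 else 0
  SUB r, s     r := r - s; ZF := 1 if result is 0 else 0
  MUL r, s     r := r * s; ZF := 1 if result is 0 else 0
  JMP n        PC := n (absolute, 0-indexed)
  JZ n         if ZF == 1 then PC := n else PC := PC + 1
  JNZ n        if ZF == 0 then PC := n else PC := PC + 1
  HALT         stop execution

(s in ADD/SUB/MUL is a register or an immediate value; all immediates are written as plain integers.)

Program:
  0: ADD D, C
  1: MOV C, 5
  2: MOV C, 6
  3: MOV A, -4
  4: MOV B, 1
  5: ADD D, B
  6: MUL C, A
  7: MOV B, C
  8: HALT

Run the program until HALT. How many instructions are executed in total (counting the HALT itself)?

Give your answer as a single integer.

Answer: 9

Derivation:
Step 1: PC=0 exec 'ADD D, C'. After: A=0 B=0 C=0 D=0 ZF=1 PC=1
Step 2: PC=1 exec 'MOV C, 5'. After: A=0 B=0 C=5 D=0 ZF=1 PC=2
Step 3: PC=2 exec 'MOV C, 6'. After: A=0 B=0 C=6 D=0 ZF=1 PC=3
Step 4: PC=3 exec 'MOV A, -4'. After: A=-4 B=0 C=6 D=0 ZF=1 PC=4
Step 5: PC=4 exec 'MOV B, 1'. After: A=-4 B=1 C=6 D=0 ZF=1 PC=5
Step 6: PC=5 exec 'ADD D, B'. After: A=-4 B=1 C=6 D=1 ZF=0 PC=6
Step 7: PC=6 exec 'MUL C, A'. After: A=-4 B=1 C=-24 D=1 ZF=0 PC=7
Step 8: PC=7 exec 'MOV B, C'. After: A=-4 B=-24 C=-24 D=1 ZF=0 PC=8
Step 9: PC=8 exec 'HALT'. After: A=-4 B=-24 C=-24 D=1 ZF=0 PC=8 HALTED
Total instructions executed: 9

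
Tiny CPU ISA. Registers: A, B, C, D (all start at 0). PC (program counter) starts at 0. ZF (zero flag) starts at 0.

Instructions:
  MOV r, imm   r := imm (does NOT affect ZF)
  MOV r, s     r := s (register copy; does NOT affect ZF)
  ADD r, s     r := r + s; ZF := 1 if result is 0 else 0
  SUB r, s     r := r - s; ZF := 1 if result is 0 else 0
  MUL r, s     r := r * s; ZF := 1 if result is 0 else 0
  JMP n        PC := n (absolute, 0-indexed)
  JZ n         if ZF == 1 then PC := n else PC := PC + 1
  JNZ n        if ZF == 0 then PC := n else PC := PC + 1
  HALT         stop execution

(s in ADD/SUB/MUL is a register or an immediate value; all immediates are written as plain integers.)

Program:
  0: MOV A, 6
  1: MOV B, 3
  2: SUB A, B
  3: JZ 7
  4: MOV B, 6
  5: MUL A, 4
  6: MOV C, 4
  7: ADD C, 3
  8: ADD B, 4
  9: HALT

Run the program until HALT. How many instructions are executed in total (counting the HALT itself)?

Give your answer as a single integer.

Step 1: PC=0 exec 'MOV A, 6'. After: A=6 B=0 C=0 D=0 ZF=0 PC=1
Step 2: PC=1 exec 'MOV B, 3'. After: A=6 B=3 C=0 D=0 ZF=0 PC=2
Step 3: PC=2 exec 'SUB A, B'. After: A=3 B=3 C=0 D=0 ZF=0 PC=3
Step 4: PC=3 exec 'JZ 7'. After: A=3 B=3 C=0 D=0 ZF=0 PC=4
Step 5: PC=4 exec 'MOV B, 6'. After: A=3 B=6 C=0 D=0 ZF=0 PC=5
Step 6: PC=5 exec 'MUL A, 4'. After: A=12 B=6 C=0 D=0 ZF=0 PC=6
Step 7: PC=6 exec 'MOV C, 4'. After: A=12 B=6 C=4 D=0 ZF=0 PC=7
Step 8: PC=7 exec 'ADD C, 3'. After: A=12 B=6 C=7 D=0 ZF=0 PC=8
Step 9: PC=8 exec 'ADD B, 4'. After: A=12 B=10 C=7 D=0 ZF=0 PC=9
Step 10: PC=9 exec 'HALT'. After: A=12 B=10 C=7 D=0 ZF=0 PC=9 HALTED
Total instructions executed: 10

Answer: 10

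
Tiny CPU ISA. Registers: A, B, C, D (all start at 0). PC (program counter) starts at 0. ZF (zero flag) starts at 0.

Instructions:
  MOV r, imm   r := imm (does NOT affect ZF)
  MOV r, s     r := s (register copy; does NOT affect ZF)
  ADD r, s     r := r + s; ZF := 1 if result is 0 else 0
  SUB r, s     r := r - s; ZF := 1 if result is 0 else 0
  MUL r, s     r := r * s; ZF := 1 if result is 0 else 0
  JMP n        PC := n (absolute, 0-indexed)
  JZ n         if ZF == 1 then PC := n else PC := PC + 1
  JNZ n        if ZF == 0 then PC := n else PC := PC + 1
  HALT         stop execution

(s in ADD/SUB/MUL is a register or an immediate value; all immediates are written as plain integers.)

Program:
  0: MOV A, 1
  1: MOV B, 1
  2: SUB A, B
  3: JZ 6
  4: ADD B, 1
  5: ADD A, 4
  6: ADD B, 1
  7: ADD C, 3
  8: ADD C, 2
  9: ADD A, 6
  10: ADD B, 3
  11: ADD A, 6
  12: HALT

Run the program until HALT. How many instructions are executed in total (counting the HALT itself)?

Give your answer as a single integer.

Answer: 11

Derivation:
Step 1: PC=0 exec 'MOV A, 1'. After: A=1 B=0 C=0 D=0 ZF=0 PC=1
Step 2: PC=1 exec 'MOV B, 1'. After: A=1 B=1 C=0 D=0 ZF=0 PC=2
Step 3: PC=2 exec 'SUB A, B'. After: A=0 B=1 C=0 D=0 ZF=1 PC=3
Step 4: PC=3 exec 'JZ 6'. After: A=0 B=1 C=0 D=0 ZF=1 PC=6
Step 5: PC=6 exec 'ADD B, 1'. After: A=0 B=2 C=0 D=0 ZF=0 PC=7
Step 6: PC=7 exec 'ADD C, 3'. After: A=0 B=2 C=3 D=0 ZF=0 PC=8
Step 7: PC=8 exec 'ADD C, 2'. After: A=0 B=2 C=5 D=0 ZF=0 PC=9
Step 8: PC=9 exec 'ADD A, 6'. After: A=6 B=2 C=5 D=0 ZF=0 PC=10
Step 9: PC=10 exec 'ADD B, 3'. After: A=6 B=5 C=5 D=0 ZF=0 PC=11
Step 10: PC=11 exec 'ADD A, 6'. After: A=12 B=5 C=5 D=0 ZF=0 PC=12
Step 11: PC=12 exec 'HALT'. After: A=12 B=5 C=5 D=0 ZF=0 PC=12 HALTED
Total instructions executed: 11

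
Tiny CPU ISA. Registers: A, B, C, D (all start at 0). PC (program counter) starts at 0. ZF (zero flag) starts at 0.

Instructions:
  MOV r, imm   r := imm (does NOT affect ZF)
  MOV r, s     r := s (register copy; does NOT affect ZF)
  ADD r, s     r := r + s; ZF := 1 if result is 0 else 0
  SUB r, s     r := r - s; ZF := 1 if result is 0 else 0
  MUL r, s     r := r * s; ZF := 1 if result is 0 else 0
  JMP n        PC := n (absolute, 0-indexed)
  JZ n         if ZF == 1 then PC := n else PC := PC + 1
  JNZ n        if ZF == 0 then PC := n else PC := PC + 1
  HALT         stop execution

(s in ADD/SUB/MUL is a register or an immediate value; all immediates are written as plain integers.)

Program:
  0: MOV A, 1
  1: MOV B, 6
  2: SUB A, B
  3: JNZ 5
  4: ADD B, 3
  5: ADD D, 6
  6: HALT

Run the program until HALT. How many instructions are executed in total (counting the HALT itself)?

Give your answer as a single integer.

Answer: 6

Derivation:
Step 1: PC=0 exec 'MOV A, 1'. After: A=1 B=0 C=0 D=0 ZF=0 PC=1
Step 2: PC=1 exec 'MOV B, 6'. After: A=1 B=6 C=0 D=0 ZF=0 PC=2
Step 3: PC=2 exec 'SUB A, B'. After: A=-5 B=6 C=0 D=0 ZF=0 PC=3
Step 4: PC=3 exec 'JNZ 5'. After: A=-5 B=6 C=0 D=0 ZF=0 PC=5
Step 5: PC=5 exec 'ADD D, 6'. After: A=-5 B=6 C=0 D=6 ZF=0 PC=6
Step 6: PC=6 exec 'HALT'. After: A=-5 B=6 C=0 D=6 ZF=0 PC=6 HALTED
Total instructions executed: 6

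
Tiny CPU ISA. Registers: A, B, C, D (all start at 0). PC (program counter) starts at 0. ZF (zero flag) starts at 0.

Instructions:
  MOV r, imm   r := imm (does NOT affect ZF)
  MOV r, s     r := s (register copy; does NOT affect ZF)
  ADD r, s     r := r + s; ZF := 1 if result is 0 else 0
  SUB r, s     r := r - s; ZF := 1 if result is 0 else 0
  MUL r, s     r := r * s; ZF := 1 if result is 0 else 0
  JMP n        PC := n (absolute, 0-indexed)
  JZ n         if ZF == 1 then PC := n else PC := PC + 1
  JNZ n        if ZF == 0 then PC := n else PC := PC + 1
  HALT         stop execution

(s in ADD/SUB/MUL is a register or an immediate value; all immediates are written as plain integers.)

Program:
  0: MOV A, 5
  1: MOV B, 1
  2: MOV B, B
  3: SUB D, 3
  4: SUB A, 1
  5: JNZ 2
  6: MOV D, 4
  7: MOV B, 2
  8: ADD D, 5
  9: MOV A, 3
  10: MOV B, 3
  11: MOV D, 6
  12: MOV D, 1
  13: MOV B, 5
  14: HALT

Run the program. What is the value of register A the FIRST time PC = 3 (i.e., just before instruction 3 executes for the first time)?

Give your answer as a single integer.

Step 1: PC=0 exec 'MOV A, 5'. After: A=5 B=0 C=0 D=0 ZF=0 PC=1
Step 2: PC=1 exec 'MOV B, 1'. After: A=5 B=1 C=0 D=0 ZF=0 PC=2
Step 3: PC=2 exec 'MOV B, B'. After: A=5 B=1 C=0 D=0 ZF=0 PC=3
First time PC=3: A=5

5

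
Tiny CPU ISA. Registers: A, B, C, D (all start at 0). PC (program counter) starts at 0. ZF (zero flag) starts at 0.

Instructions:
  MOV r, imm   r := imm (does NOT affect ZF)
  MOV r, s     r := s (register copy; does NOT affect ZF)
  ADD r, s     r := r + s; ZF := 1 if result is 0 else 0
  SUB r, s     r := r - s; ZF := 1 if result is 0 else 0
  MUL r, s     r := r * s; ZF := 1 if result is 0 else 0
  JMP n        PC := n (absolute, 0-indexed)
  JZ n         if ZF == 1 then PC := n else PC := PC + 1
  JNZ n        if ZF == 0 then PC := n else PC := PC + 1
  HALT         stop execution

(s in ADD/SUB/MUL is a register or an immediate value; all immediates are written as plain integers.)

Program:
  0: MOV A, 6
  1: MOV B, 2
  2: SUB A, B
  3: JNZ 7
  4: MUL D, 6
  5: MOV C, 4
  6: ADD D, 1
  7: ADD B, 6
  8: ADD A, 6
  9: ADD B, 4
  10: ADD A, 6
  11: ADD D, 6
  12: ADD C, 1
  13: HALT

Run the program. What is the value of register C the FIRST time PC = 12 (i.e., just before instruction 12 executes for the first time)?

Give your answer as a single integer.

Step 1: PC=0 exec 'MOV A, 6'. After: A=6 B=0 C=0 D=0 ZF=0 PC=1
Step 2: PC=1 exec 'MOV B, 2'. After: A=6 B=2 C=0 D=0 ZF=0 PC=2
Step 3: PC=2 exec 'SUB A, B'. After: A=4 B=2 C=0 D=0 ZF=0 PC=3
Step 4: PC=3 exec 'JNZ 7'. After: A=4 B=2 C=0 D=0 ZF=0 PC=7
Step 5: PC=7 exec 'ADD B, 6'. After: A=4 B=8 C=0 D=0 ZF=0 PC=8
Step 6: PC=8 exec 'ADD A, 6'. After: A=10 B=8 C=0 D=0 ZF=0 PC=9
Step 7: PC=9 exec 'ADD B, 4'. After: A=10 B=12 C=0 D=0 ZF=0 PC=10
Step 8: PC=10 exec 'ADD A, 6'. After: A=16 B=12 C=0 D=0 ZF=0 PC=11
Step 9: PC=11 exec 'ADD D, 6'. After: A=16 B=12 C=0 D=6 ZF=0 PC=12
First time PC=12: C=0

0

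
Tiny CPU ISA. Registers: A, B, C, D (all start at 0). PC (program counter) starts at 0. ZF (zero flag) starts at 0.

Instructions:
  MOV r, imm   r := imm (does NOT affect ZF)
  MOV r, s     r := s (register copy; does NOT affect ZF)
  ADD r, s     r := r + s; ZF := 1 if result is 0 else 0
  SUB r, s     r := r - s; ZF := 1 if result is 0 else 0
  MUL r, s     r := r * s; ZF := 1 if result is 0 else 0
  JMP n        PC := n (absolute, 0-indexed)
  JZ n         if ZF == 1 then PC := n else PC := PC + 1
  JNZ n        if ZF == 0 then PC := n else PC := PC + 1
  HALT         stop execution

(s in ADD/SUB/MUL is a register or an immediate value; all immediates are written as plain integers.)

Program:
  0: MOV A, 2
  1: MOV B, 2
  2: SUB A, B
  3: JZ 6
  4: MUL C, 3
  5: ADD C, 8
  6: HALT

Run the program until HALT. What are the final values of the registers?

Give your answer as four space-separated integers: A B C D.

Answer: 0 2 0 0

Derivation:
Step 1: PC=0 exec 'MOV A, 2'. After: A=2 B=0 C=0 D=0 ZF=0 PC=1
Step 2: PC=1 exec 'MOV B, 2'. After: A=2 B=2 C=0 D=0 ZF=0 PC=2
Step 3: PC=2 exec 'SUB A, B'. After: A=0 B=2 C=0 D=0 ZF=1 PC=3
Step 4: PC=3 exec 'JZ 6'. After: A=0 B=2 C=0 D=0 ZF=1 PC=6
Step 5: PC=6 exec 'HALT'. After: A=0 B=2 C=0 D=0 ZF=1 PC=6 HALTED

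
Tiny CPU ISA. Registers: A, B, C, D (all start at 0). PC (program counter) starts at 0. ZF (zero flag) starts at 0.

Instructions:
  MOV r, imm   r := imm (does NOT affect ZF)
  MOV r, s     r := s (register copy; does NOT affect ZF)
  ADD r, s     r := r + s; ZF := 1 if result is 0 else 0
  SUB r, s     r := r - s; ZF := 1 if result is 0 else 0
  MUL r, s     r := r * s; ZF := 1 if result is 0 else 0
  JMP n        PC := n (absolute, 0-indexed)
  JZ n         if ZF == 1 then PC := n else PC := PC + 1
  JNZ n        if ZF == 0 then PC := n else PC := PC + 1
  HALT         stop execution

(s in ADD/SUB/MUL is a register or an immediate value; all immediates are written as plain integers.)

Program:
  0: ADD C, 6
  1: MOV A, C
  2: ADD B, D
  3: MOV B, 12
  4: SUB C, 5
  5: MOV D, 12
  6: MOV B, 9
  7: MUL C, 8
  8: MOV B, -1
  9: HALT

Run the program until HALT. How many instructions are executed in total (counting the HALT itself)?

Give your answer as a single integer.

Step 1: PC=0 exec 'ADD C, 6'. After: A=0 B=0 C=6 D=0 ZF=0 PC=1
Step 2: PC=1 exec 'MOV A, C'. After: A=6 B=0 C=6 D=0 ZF=0 PC=2
Step 3: PC=2 exec 'ADD B, D'. After: A=6 B=0 C=6 D=0 ZF=1 PC=3
Step 4: PC=3 exec 'MOV B, 12'. After: A=6 B=12 C=6 D=0 ZF=1 PC=4
Step 5: PC=4 exec 'SUB C, 5'. After: A=6 B=12 C=1 D=0 ZF=0 PC=5
Step 6: PC=5 exec 'MOV D, 12'. After: A=6 B=12 C=1 D=12 ZF=0 PC=6
Step 7: PC=6 exec 'MOV B, 9'. After: A=6 B=9 C=1 D=12 ZF=0 PC=7
Step 8: PC=7 exec 'MUL C, 8'. After: A=6 B=9 C=8 D=12 ZF=0 PC=8
Step 9: PC=8 exec 'MOV B, -1'. After: A=6 B=-1 C=8 D=12 ZF=0 PC=9
Step 10: PC=9 exec 'HALT'. After: A=6 B=-1 C=8 D=12 ZF=0 PC=9 HALTED
Total instructions executed: 10

Answer: 10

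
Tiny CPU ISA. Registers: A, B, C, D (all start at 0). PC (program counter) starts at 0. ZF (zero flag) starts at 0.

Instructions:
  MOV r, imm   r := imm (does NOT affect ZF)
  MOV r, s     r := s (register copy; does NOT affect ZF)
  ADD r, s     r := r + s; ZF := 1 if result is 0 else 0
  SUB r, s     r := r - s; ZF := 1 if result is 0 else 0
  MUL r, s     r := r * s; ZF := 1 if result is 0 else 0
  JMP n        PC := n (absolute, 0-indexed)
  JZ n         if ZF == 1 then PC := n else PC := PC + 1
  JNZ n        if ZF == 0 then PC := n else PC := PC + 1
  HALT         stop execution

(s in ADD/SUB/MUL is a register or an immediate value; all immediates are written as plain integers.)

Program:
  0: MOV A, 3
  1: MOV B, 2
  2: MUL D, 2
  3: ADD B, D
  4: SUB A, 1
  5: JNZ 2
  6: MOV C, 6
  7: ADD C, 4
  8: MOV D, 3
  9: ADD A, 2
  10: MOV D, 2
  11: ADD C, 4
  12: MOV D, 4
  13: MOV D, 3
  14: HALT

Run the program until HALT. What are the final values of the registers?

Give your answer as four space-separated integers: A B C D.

Answer: 2 2 14 3

Derivation:
Step 1: PC=0 exec 'MOV A, 3'. After: A=3 B=0 C=0 D=0 ZF=0 PC=1
Step 2: PC=1 exec 'MOV B, 2'. After: A=3 B=2 C=0 D=0 ZF=0 PC=2
Step 3: PC=2 exec 'MUL D, 2'. After: A=3 B=2 C=0 D=0 ZF=1 PC=3
Step 4: PC=3 exec 'ADD B, D'. After: A=3 B=2 C=0 D=0 ZF=0 PC=4
Step 5: PC=4 exec 'SUB A, 1'. After: A=2 B=2 C=0 D=0 ZF=0 PC=5
Step 6: PC=5 exec 'JNZ 2'. After: A=2 B=2 C=0 D=0 ZF=0 PC=2
Step 7: PC=2 exec 'MUL D, 2'. After: A=2 B=2 C=0 D=0 ZF=1 PC=3
Step 8: PC=3 exec 'ADD B, D'. After: A=2 B=2 C=0 D=0 ZF=0 PC=4
Step 9: PC=4 exec 'SUB A, 1'. After: A=1 B=2 C=0 D=0 ZF=0 PC=5
Step 10: PC=5 exec 'JNZ 2'. After: A=1 B=2 C=0 D=0 ZF=0 PC=2
Step 11: PC=2 exec 'MUL D, 2'. After: A=1 B=2 C=0 D=0 ZF=1 PC=3
Step 12: PC=3 exec 'ADD B, D'. After: A=1 B=2 C=0 D=0 ZF=0 PC=4
Step 13: PC=4 exec 'SUB A, 1'. After: A=0 B=2 C=0 D=0 ZF=1 PC=5
Step 14: PC=5 exec 'JNZ 2'. After: A=0 B=2 C=0 D=0 ZF=1 PC=6
Step 15: PC=6 exec 'MOV C, 6'. After: A=0 B=2 C=6 D=0 ZF=1 PC=7
Step 16: PC=7 exec 'ADD C, 4'. After: A=0 B=2 C=10 D=0 ZF=0 PC=8
Step 17: PC=8 exec 'MOV D, 3'. After: A=0 B=2 C=10 D=3 ZF=0 PC=9
Step 18: PC=9 exec 'ADD A, 2'. After: A=2 B=2 C=10 D=3 ZF=0 PC=10
Step 19: PC=10 exec 'MOV D, 2'. After: A=2 B=2 C=10 D=2 ZF=0 PC=11
Step 20: PC=11 exec 'ADD C, 4'. After: A=2 B=2 C=14 D=2 ZF=0 PC=12
Step 21: PC=12 exec 'MOV D, 4'. After: A=2 B=2 C=14 D=4 ZF=0 PC=13
Step 22: PC=13 exec 'MOV D, 3'. After: A=2 B=2 C=14 D=3 ZF=0 PC=14
Step 23: PC=14 exec 'HALT'. After: A=2 B=2 C=14 D=3 ZF=0 PC=14 HALTED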